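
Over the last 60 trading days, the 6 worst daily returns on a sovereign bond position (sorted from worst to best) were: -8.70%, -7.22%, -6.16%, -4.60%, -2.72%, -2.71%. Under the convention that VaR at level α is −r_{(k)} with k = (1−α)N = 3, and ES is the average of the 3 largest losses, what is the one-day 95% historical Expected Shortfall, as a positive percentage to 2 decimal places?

7.36%

The 3 worst returns sum to -22.08%.
ES = −(-22.08%) / 3 = 7.36%.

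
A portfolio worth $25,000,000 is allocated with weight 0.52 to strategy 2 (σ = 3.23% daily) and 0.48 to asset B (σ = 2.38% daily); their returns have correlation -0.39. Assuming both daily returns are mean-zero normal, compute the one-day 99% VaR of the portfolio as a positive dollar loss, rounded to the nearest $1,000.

σ_p² = 0.52²·3.23² + 0.48²·2.38² + 2·-0.39·0.52·0.48·3.23·2.38 = 2.6295 (%²).
σ_p = √2.6295 = 1.622%.
At 99%, z = 2.326.
VaR = 2.326 × 1.622% = 3.773%; on $25,000,000 that is $943,250.

$943,000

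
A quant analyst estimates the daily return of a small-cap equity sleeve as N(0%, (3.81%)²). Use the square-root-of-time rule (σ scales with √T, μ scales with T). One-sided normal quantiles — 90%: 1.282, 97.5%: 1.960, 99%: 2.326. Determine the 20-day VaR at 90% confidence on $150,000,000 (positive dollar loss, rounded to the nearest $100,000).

σ_{20d} = 3.81% × √20 = 17.039%.
VaR = 1.282 × 17.039% = 21.844%.
On $150,000,000: 0.21844 × $150,000,000 = $32,766,000.

$32,800,000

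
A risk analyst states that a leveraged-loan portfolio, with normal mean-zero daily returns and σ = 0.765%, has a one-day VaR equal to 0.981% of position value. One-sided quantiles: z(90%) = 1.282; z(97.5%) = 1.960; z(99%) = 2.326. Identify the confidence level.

Implied z = VaR/σ = 0.981 / 0.765 = 1.282.
This matches z(90%) = 1.282.

90%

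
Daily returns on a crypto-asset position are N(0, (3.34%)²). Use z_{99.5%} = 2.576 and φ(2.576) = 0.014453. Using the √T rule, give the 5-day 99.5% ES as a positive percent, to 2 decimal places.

σ_{5d} = 3.34% × √5 = 7.468%.
ES multiplier = φ(z)/(1−α) = 0.014453/0.005 = 2.891.
ES = 7.468% × 2.891 = 21.590%.

21.59%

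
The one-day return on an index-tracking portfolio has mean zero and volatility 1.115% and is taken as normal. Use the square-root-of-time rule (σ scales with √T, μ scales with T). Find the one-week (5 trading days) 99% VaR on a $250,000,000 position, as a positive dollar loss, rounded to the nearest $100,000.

At 99%, z = 2.326.
σ_{5d} = 1.115% × √5 = 2.493%.
VaR = 2.326 × 2.493% = 5.799%.
On $250,000,000: 0.05799 × $250,000,000 = $14,497,500.

$14,500,000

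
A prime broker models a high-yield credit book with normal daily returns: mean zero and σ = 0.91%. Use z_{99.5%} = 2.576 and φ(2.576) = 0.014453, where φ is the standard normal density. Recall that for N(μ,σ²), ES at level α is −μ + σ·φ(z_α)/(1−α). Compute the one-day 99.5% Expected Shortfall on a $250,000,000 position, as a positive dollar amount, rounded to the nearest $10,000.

Tail multiplier: φ(z)/(1−α) = 0.014453 / 0.005 = 2.891.
ES = 0.91% × 2.891 = 2.631%.
On $250,000,000: 0.02631 × $250,000,000 = $6,577,500.

$6,580,000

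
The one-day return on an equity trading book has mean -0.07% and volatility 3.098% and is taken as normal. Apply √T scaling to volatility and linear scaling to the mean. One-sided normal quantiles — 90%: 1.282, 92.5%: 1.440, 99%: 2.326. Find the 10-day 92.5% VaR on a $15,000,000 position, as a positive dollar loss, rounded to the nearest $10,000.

σ_{10d} = 3.098% × √10 = 9.797%; μ_{10d} = 10 × -0.07% = -0.700%.
VaR = −(-0.700%) + 1.440 × 9.797% = 14.808%.
On $15,000,000: 0.14808 × $15,000,000 = $2,221,200.

$2,220,000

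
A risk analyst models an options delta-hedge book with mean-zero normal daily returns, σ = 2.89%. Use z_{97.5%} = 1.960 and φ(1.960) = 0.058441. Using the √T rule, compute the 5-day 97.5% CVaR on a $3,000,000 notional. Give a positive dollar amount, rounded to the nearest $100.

$453,200

σ_{5d} = 2.89% × √5 = 6.462%.
ES multiplier = φ(z)/(1−α) = 0.058441/0.025 = 2.338.
ES = 6.462% × 2.338 = 15.108%; on $3,000,000: $453,240.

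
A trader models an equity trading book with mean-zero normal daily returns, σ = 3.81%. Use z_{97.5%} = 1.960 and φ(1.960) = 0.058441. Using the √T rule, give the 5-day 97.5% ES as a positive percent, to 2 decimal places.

σ_{5d} = 3.81% × √5 = 8.519%.
ES multiplier = φ(z)/(1−α) = 0.058441/0.025 = 2.338.
ES = 8.519% × 2.338 = 19.917%.

19.92%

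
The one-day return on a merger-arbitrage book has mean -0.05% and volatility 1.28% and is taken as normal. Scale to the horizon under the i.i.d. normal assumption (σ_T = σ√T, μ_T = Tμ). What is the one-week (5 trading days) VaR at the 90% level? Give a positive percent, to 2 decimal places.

At 90%, z = 1.282.
σ_{5d} = 1.28% × √5 = 2.862%; μ_{5d} = 5 × -0.05% = -0.250%.
VaR = −(-0.250%) + 1.282 × 2.862% = 3.919%.

3.92%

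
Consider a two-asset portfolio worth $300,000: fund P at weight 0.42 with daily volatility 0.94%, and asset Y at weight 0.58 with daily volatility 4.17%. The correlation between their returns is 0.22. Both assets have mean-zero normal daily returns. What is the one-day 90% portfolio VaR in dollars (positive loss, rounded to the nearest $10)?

σ_p² = 0.42²·0.94² + 0.58²·4.17² + 2·0.22·0.42·0.58·0.94·4.17 = 6.4256 (%²).
σ_p = √6.4256 = 2.535%.
At 90%, z = 1.282.
VaR = 1.282 × 2.535% = 3.250%; on $300,000 that is $9,750.

$9,750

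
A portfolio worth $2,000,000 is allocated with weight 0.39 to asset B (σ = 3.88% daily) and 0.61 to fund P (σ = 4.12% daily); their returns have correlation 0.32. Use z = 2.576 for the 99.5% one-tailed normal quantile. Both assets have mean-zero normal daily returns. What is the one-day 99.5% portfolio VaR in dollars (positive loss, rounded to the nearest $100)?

σ_p² = 0.39²·3.88² + 0.61²·4.12² + 2·0.32·0.39·0.61·3.88·4.12 = 11.0399 (%²).
σ_p = √11.0399 = 3.323%.
VaR = 2.576 × 3.323% = 8.560%; on $2,000,000 that is $171,200.

$171,200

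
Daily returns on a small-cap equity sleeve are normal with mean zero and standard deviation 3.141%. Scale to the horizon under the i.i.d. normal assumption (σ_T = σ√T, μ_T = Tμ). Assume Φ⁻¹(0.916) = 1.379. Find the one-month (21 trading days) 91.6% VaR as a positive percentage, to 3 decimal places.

σ_{21d} = 3.141% × √21 = 14.394%.
VaR = 1.379 × 14.394% = 19.849%.

19.849%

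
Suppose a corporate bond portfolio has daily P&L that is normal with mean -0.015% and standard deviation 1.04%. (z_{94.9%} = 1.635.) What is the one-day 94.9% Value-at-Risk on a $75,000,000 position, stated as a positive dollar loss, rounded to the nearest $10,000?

VaR = −μ + z·σ = −(-0.015%) + 1.635 × 1.04% = 1.715%.
On $75,000,000: 0.01715 × $75,000,000 = $1,286,250.

$1,290,000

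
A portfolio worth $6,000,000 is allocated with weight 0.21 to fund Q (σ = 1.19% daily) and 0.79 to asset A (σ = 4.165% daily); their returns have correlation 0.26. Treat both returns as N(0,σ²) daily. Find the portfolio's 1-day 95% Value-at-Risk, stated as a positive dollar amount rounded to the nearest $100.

σ_p² = 0.21²·1.19² + 0.79²·4.165² + 2·0.26·0.21·0.79·1.19·4.165 = 11.3164 (%²).
σ_p = √11.3164 = 3.364%.
At 95%, z = 1.645.
VaR = 1.645 × 3.364% = 5.534%; on $6,000,000 that is $332,040.

$332,000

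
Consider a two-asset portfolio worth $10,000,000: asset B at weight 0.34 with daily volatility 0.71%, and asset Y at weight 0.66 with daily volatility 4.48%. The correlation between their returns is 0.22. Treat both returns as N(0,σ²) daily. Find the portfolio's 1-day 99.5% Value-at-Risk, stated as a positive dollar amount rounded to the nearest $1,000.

$778,000

σ_p² = 0.34²·0.71² + 0.66²·4.48² + 2·0.22·0.34·0.66·0.71·4.48 = 9.1150 (%²).
σ_p = √9.1150 = 3.019%.
At 99.5%, z = 2.576.
VaR = 2.576 × 3.019% = 7.777%; on $10,000,000 that is $777,700.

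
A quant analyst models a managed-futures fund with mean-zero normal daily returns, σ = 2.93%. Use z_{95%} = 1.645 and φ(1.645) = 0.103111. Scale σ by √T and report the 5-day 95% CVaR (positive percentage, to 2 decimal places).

σ_{5d} = 2.93% × √5 = 6.552%.
ES multiplier = φ(z)/(1−α) = 0.103111/0.05 = 2.062.
ES = 6.552% × 2.062 = 13.510%.

13.51%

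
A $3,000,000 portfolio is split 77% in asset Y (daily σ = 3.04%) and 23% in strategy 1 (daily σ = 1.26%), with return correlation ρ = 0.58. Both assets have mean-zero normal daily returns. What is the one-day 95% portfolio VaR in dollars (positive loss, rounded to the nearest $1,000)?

$124,000

σ_p² = 0.77²·3.04² + 0.23²·1.26² + 2·0.58·0.77·0.23·3.04·1.26 = 6.3502 (%²).
σ_p = √6.3502 = 2.520%.
At 95%, z = 1.645.
VaR = 1.645 × 2.520% = 4.145%; on $3,000,000 that is $124,350.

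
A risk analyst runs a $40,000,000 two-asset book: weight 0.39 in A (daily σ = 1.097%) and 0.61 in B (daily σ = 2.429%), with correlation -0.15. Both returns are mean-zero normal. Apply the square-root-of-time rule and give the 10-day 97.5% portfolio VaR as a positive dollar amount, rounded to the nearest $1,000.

σ_p = √(0.39²·1.097² + 0.61²·2.429² + 2·-0.15·0.39·0.61·1.097·2.429) = 1.479%.
σ_{10d} = 1.479% × √10 = 4.677%.
z(97.5%) = 1.960.
VaR = 1.960 × 4.677% = 9.167%; on $40,000,000 that is $3,666,800.

$3,667,000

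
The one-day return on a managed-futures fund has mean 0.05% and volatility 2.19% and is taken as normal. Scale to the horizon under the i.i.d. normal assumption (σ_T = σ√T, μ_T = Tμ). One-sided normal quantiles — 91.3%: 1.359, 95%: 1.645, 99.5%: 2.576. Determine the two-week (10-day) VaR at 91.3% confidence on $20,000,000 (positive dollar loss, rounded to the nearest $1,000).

σ_{10d} = 2.19% × √10 = 6.925%; μ_{10d} = 10 × 0.05% = 0.500%.
VaR = −(0.500%) + 1.359 × 6.925% = 8.911%.
On $20,000,000: 0.08911 × $20,000,000 = $1,782,200.

$1,782,000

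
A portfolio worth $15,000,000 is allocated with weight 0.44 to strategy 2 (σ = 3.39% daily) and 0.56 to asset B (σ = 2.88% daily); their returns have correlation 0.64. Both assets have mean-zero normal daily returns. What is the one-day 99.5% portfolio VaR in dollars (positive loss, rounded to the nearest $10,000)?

σ_p² = 0.44²·3.39² + 0.56²·2.88² + 2·0.64·0.44·0.56·3.39·2.88 = 7.9052 (%²).
σ_p = √7.9052 = 2.812%.
At 99.5%, z = 2.576.
VaR = 2.576 × 2.812% = 7.244%; on $15,000,000 that is $1,086,600.

$1,090,000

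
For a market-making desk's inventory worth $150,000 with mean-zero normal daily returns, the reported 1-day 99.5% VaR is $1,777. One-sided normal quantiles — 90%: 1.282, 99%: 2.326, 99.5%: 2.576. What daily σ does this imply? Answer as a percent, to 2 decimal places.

0.46%

VaR as a fraction: $1,777 / $150,000 = 1.185%.
σ = VaR / z = 1.185% / 2.576 = 0.460%.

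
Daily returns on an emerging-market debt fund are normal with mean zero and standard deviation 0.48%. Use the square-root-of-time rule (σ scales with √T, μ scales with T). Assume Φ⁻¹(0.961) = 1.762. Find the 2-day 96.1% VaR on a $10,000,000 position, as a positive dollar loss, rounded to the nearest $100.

σ_{2d} = 0.48% × √2 = 0.679%.
VaR = 1.762 × 0.679% = 1.196%.
On $10,000,000: 0.01196 × $10,000,000 = $119,600.

$119,600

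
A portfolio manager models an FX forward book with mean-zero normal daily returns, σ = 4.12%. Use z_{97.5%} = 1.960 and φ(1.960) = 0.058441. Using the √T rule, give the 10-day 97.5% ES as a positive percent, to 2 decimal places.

30.46%

σ_{10d} = 4.12% × √10 = 13.029%.
ES multiplier = φ(z)/(1−α) = 0.058441/0.025 = 2.338.
ES = 13.029% × 2.338 = 30.462%.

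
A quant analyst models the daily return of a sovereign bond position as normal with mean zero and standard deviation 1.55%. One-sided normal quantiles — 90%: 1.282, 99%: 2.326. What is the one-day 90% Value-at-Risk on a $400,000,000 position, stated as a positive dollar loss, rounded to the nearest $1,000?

VaR = z·σ = 1.282 × 1.55% = 1.987%.
On $400,000,000: 0.01987 × $400,000,000 = $7,948,000.

$7,948,000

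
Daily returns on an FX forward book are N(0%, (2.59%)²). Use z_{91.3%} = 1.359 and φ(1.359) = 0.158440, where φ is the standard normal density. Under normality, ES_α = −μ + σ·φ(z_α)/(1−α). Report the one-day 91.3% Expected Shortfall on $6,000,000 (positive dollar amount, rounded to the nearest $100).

$283,000

Tail multiplier: φ(z)/(1−α) = 0.158440 / 0.087 = 1.821.
ES = 2.59% × 1.821 = 4.716%.
On $6,000,000: 0.04716 × $6,000,000 = $282,960.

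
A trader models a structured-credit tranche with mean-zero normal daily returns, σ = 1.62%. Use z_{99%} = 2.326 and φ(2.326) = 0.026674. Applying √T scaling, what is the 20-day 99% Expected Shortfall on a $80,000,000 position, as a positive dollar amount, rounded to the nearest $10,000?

$15,460,000

σ_{20d} = 1.62% × √20 = 7.245%.
ES multiplier = φ(z)/(1−α) = 0.026674/0.01 = 2.667.
ES = 7.245% × 2.667 = 19.322%; on $80,000,000: $15,457,600.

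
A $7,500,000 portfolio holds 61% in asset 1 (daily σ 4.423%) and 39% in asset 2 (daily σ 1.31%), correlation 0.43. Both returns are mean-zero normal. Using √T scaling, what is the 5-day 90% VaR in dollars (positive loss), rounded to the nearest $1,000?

$635,000

σ_p = √(0.61²·4.423² + 0.39²·1.31² + 2·0.43·0.61·0.39·4.423·1.31) = 2.954%.
σ_{5d} = 2.954% × √5 = 6.605%.
z(90%) = 1.282.
VaR = 1.282 × 6.605% = 8.468%; on $7,500,000 that is $635,100.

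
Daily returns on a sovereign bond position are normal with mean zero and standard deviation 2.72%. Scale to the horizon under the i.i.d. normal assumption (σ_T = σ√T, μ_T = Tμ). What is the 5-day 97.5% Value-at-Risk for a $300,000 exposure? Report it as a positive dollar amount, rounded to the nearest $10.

At 97.5%, z = 1.960.
σ_{5d} = 2.72% × √5 = 6.082%.
VaR = 1.960 × 6.082% = 11.921%.
On $300,000: 0.11921 × $300,000 = $35,763.

$35,760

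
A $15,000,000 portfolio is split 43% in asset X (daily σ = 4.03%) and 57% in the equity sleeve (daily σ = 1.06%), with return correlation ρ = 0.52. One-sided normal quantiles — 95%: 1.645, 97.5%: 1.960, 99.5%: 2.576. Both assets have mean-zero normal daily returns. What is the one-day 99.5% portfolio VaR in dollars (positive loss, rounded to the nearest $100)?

$815,700

σ_p² = 0.43²·4.03² + 0.57²·1.06² + 2·0.52·0.43·0.57·4.03·1.06 = 4.4569 (%²).
σ_p = √4.4569 = 2.111%.
VaR = 2.576 × 2.111% = 5.438%; on $15,000,000 that is $815,700.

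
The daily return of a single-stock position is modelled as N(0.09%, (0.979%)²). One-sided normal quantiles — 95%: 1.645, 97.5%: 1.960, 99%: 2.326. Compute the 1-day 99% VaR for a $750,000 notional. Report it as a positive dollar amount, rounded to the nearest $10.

VaR = −μ + z·σ = −(0.09%) + 2.326 × 0.979% = 2.187%.
On $750,000: 0.02187 × $750,000 = $16,402.

$16,400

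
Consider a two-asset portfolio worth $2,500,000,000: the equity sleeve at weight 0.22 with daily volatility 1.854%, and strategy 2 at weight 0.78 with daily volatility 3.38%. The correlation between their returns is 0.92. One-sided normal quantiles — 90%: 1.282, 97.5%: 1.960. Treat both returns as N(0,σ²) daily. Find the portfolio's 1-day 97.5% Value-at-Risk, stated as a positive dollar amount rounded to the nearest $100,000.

σ_p² = 0.22²·1.854² + 0.78²·3.38² + 2·0.92·0.22·0.78·1.854·3.38 = 9.0956 (%²).
σ_p = √9.0956 = 3.016%.
VaR = 1.960 × 3.016% = 5.911%; on $2,500,000,000 that is $147,775,000.

$147,800,000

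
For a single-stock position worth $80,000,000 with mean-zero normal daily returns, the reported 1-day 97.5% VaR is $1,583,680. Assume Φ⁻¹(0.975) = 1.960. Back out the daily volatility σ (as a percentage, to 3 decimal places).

VaR as a fraction: $1,583,680 / $80,000,000 = 1.980%.
σ = VaR / z = 1.980% / 1.960 = 1.010%.

1.010%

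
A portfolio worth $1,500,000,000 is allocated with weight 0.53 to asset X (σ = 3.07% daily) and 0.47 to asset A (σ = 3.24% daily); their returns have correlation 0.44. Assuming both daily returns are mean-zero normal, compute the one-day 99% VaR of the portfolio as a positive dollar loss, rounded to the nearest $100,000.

σ_p² = 0.53²·3.07² + 0.47²·3.24² + 2·0.44·0.53·0.47·3.07·3.24 = 7.1468 (%²).
σ_p = √7.1468 = 2.673%.
At 99%, z = 2.326.
VaR = 2.326 × 2.673% = 6.217%; on $1,500,000,000 that is $93,255,000.

$93,300,000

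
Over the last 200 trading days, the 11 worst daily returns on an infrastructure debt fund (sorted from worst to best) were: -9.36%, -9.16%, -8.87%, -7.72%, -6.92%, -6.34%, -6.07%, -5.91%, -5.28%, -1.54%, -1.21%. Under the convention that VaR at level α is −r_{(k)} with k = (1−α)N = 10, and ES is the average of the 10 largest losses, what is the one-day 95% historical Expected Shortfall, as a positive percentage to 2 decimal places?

The 10 worst returns sum to -67.17%.
ES = −(-67.17%) / 10 = 6.717% ≈ 6.72%.

6.72%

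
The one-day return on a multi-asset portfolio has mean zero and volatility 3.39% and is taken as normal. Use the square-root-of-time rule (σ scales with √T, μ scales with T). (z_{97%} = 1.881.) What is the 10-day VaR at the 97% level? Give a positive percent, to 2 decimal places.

σ_{10d} = 3.39% × √10 = 10.720%.
VaR = 1.881 × 10.720% = 20.164%.

20.16%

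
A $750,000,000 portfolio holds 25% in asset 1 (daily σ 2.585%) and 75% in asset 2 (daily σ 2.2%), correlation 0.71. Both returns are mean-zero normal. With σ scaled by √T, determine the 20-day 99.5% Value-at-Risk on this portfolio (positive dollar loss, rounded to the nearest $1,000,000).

$186,000,000

σ_p = √(0.25²·2.585² + 0.75²·2.2² + 2·0.71·0.25·0.75·2.585·2.2) = 2.157%.
σ_{20d} = 2.157% × √20 = 9.646%.
z(99.5%) = 2.576.
VaR = 2.576 × 9.646% = 24.848%; on $750,000,000 that is $186,360,000.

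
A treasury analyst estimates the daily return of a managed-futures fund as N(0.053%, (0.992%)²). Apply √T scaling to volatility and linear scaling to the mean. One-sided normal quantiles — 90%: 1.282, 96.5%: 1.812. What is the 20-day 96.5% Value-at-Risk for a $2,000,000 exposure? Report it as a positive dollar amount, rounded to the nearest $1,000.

$140,000

σ_{20d} = 0.992% × √20 = 4.436%; μ_{20d} = 20 × 0.053% = 1.060%.
VaR = −(1.060%) + 1.812 × 4.436% = 6.978%.
On $2,000,000: 0.06978 × $2,000,000 = $139,560.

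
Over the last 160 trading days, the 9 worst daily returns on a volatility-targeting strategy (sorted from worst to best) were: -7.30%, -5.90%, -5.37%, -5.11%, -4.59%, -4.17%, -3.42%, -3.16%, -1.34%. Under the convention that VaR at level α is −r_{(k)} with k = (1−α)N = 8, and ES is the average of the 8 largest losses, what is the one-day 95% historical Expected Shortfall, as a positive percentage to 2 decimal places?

The 8 worst returns sum to -39.02%.
ES = −(-39.02%) / 8 = 4.8775% ≈ 4.88%.

4.88%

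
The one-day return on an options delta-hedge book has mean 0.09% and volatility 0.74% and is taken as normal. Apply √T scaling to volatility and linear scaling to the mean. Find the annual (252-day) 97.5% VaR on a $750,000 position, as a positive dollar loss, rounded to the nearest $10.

At 97.5%, z = 1.960.
σ_{252d} = 0.74% × √252 = 11.747%; μ_{252d} = 252 × 0.09% = 22.680%.
VaR = −(22.680%) + 1.960 × 11.747% = 0.344%.
On $750,000: 0.00344 × $750,000 = $2,580.

$2,580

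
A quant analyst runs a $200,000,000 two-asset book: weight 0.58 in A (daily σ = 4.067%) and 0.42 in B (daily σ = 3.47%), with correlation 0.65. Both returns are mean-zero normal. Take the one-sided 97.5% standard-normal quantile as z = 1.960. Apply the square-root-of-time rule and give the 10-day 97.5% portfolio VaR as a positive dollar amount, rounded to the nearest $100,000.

σ_p = √(0.58²·4.067² + 0.42²·3.47² + 2·0.65·0.58·0.42·4.067·3.47) = 3.487%.
σ_{10d} = 3.487% × √10 = 11.027%.
VaR = 1.960 × 11.027% = 21.613%; on $200,000,000 that is $43,226,000.

$43,200,000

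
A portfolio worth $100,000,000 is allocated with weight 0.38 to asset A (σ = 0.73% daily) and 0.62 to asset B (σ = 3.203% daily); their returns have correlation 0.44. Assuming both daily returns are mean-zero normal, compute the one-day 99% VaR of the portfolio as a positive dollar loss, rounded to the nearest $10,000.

σ_p² = 0.38²·0.73² + 0.62²·3.203² + 2·0.44·0.38·0.62·0.73·3.203 = 4.5054 (%²).
σ_p = √4.5054 = 2.123%.
At 99%, z = 2.326.
VaR = 2.326 × 2.123% = 4.938%; on $100,000,000 that is $4,938,000.

$4,940,000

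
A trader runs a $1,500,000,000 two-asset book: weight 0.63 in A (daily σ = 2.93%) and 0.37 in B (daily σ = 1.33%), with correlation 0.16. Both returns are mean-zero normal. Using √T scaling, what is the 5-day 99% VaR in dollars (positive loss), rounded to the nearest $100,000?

σ_p = √(0.63²·2.93² + 0.37²·1.33² + 2·0.16·0.63·0.37·2.93·1.33) = 1.985%.
σ_{5d} = 1.985% × √5 = 4.439%.
z(99%) = 2.326.
VaR = 2.326 × 4.439% = 10.325%; on $1,500,000,000 that is $154,875,000.

$154,900,000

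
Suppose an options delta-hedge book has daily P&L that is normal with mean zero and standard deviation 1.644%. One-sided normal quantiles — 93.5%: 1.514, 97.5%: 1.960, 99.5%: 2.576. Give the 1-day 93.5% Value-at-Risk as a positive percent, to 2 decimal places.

2.49%

VaR = z·σ = 1.514 × 1.644% = 2.489%.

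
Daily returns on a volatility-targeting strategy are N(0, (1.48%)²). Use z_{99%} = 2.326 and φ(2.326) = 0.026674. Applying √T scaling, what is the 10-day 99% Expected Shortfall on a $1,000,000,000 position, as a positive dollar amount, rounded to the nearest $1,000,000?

$125,000,000

σ_{10d} = 1.48% × √10 = 4.680%.
ES multiplier = φ(z)/(1−α) = 0.026674/0.01 = 2.667.
ES = 4.680% × 2.667 = 12.482%; on $1,000,000,000: $124,820,000.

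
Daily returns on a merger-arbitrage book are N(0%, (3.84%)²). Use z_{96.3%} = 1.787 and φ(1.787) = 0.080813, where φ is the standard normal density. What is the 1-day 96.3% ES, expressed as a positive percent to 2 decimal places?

Tail multiplier: φ(z)/(1−α) = 0.080813 / 0.037 = 2.184.
ES = 3.84% × 2.184 = 8.387%.

8.39%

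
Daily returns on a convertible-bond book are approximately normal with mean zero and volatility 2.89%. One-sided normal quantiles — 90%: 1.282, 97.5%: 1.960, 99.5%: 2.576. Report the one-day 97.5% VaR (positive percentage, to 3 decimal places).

5.664%

VaR = z·σ = 1.960 × 2.89% = 5.664%.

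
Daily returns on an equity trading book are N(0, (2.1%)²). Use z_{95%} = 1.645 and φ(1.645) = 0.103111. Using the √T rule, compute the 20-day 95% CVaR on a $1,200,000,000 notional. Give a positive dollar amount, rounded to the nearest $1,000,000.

σ_{20d} = 2.1% × √20 = 9.391%.
ES multiplier = φ(z)/(1−α) = 0.103111/0.05 = 2.062.
ES = 9.391% × 2.062 = 19.364%; on $1,200,000,000: $232,368,000.

$232,000,000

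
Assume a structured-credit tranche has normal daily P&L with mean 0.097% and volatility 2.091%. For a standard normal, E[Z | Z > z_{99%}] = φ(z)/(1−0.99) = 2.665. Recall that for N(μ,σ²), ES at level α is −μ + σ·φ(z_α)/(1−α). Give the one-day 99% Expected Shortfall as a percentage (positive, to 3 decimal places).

5.476%

ES = −(0.097%) + 2.091% × 2.665 = 5.476%.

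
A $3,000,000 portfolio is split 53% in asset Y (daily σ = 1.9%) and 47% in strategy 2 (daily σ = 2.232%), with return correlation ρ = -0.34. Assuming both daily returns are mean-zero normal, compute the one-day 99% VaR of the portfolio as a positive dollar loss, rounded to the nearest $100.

$82,500

σ_p² = 0.53²·1.9² + 0.47²·2.232² + 2·-0.34·0.53·0.47·1.9·2.232 = 1.3962 (%²).
σ_p = √1.3962 = 1.182%.
At 99%, z = 2.326.
VaR = 2.326 × 1.182% = 2.749%; on $3,000,000 that is $82,470.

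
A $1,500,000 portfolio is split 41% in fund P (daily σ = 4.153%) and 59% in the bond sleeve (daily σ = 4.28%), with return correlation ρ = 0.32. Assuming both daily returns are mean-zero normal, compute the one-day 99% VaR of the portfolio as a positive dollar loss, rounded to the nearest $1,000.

σ_p² = 0.41²·4.153² + 0.59²·4.28² + 2·0.32·0.41·0.59·4.153·4.28 = 12.0278 (%²).
σ_p = √12.0278 = 3.468%.
At 99%, z = 2.326.
VaR = 2.326 × 3.468% = 8.067%; on $1,500,000 that is $121,005.

$121,000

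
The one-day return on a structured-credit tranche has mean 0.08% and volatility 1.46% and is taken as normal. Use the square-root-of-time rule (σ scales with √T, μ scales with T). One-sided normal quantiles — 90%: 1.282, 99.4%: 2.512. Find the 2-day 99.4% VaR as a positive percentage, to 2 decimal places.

σ_{2d} = 1.46% × √2 = 2.065%; μ_{2d} = 2 × 0.08% = 0.160%.
VaR = −(0.160%) + 2.512 × 2.065% = 5.027%.

5.03%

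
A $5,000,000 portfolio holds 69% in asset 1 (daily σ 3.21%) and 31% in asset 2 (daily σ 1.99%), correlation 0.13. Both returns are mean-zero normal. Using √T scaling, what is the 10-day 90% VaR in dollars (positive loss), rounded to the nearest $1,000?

$481,000

σ_p = √(0.69²·3.21² + 0.31²·1.99² + 2·0.13·0.69·0.31·3.21·1.99) = 2.375%.
σ_{10d} = 2.375% × √10 = 7.510%.
z(90%) = 1.282.
VaR = 1.282 × 7.510% = 9.628%; on $5,000,000 that is $481,400.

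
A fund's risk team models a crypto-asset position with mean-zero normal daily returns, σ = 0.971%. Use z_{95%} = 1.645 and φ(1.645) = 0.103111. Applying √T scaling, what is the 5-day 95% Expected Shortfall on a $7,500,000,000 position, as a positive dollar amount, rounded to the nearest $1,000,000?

$336,000,000

σ_{5d} = 0.971% × √5 = 2.171%.
ES multiplier = φ(z)/(1−α) = 0.103111/0.05 = 2.062.
ES = 2.171% × 2.062 = 4.477%; on $7,500,000,000: $335,775,000.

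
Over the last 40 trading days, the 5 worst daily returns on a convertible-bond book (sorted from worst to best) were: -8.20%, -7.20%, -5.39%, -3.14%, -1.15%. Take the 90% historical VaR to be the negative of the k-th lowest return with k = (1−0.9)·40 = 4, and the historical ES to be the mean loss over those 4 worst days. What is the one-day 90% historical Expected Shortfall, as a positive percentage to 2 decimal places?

The 4 worst returns sum to -23.93%.
ES = −(-23.93%) / 4 = 5.9825% ≈ 5.98%.

5.98%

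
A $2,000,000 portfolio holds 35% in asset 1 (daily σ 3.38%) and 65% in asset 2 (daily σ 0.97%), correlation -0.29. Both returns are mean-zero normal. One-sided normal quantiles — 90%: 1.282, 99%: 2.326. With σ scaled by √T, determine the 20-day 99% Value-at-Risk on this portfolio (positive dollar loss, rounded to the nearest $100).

$243,000

σ_p = √(0.35²·3.38² + 0.65²·0.97² + 2·-0.29·0.35·0.65·3.38·0.97) = 1.168%.
σ_{20d} = 1.168% × √20 = 5.223%.
VaR = 2.326 × 5.223% = 12.149%; on $2,000,000 that is $242,980.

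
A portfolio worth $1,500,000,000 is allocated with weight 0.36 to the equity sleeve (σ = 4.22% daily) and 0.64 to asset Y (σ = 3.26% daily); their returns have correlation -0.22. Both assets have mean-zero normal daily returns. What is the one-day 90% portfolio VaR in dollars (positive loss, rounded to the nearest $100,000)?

σ_p² = 0.36²·4.22² + 0.64²·3.26² + 2·-0.22·0.36·0.64·4.22·3.26 = 5.2664 (%²).
σ_p = √5.2664 = 2.295%.
At 90%, z = 1.282.
VaR = 1.282 × 2.295% = 2.942%; on $1,500,000,000 that is $44,130,000.

$44,100,000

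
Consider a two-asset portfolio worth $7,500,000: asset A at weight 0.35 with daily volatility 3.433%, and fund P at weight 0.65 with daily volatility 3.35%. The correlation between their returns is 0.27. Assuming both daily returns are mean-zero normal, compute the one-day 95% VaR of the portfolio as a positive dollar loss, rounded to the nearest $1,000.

σ_p² = 0.35²·3.433² + 0.65²·3.35² + 2·0.27·0.35·0.65·3.433·3.35 = 7.5981 (%²).
σ_p = √7.5981 = 2.756%.
At 95%, z = 1.645.
VaR = 1.645 × 2.756% = 4.534%; on $7,500,000 that is $340,050.

$340,000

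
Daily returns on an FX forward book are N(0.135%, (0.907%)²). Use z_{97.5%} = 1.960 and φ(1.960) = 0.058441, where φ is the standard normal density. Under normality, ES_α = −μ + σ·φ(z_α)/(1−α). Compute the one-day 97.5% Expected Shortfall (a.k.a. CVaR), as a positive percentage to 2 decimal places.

1.99%

Tail multiplier: φ(z)/(1−α) = 0.058441 / 0.025 = 2.338.
ES = −(0.135%) + 0.907% × 2.338 = 1.986%.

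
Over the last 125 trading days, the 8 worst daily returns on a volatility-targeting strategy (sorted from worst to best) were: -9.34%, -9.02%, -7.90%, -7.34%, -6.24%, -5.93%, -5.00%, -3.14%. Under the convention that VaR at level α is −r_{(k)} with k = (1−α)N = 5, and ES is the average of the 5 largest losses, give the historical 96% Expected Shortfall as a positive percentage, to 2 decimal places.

The 5 worst returns sum to -39.84%.
ES = −(-39.84%) / 5 = 7.968% ≈ 7.97%.

7.97%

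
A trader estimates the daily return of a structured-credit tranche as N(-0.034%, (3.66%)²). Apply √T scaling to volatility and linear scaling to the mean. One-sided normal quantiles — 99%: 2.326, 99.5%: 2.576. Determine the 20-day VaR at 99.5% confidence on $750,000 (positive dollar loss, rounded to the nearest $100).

$321,300

σ_{20d} = 3.66% × √20 = 16.368%; μ_{20d} = 20 × -0.034% = -0.680%.
VaR = −(-0.680%) + 2.576 × 16.368% = 42.844%.
On $750,000: 0.42844 × $750,000 = $321,330.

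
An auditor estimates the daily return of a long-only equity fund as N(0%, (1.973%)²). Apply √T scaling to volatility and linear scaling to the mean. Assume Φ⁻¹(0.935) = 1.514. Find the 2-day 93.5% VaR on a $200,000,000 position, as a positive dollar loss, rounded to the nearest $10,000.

σ_{2d} = 1.973% × √2 = 2.790%.
VaR = 1.514 × 2.790% = 4.224%.
On $200,000,000: 0.04224 × $200,000,000 = $8,448,000.

$8,450,000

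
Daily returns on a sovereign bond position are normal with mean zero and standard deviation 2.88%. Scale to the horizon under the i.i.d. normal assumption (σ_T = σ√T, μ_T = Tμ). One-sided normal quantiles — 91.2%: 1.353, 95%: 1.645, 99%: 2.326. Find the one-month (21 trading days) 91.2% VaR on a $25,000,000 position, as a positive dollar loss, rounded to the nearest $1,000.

$4,464,000

σ_{21d} = 2.88% × √21 = 13.198%.
VaR = 1.353 × 13.198% = 17.857%.
On $25,000,000: 0.17857 × $25,000,000 = $4,464,250.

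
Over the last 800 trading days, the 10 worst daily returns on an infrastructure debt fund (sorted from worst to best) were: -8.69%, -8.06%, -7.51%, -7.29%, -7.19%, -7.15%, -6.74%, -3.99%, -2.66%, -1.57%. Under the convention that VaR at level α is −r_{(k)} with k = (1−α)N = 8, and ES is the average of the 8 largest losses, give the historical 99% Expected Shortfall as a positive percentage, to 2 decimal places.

7.08%

The 8 worst returns sum to -56.62%.
ES = −(-56.62%) / 8 = 7.0775% ≈ 7.08%.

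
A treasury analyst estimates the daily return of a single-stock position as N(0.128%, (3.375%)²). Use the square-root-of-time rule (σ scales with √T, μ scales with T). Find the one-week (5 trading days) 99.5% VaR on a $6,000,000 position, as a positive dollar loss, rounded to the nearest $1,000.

$1,128,000

At 99.5%, z = 2.576.
σ_{5d} = 3.375% × √5 = 7.547%; μ_{5d} = 5 × 0.128% = 0.640%.
VaR = −(0.640%) + 2.576 × 7.547% = 18.801%.
On $6,000,000: 0.18801 × $6,000,000 = $1,128,060.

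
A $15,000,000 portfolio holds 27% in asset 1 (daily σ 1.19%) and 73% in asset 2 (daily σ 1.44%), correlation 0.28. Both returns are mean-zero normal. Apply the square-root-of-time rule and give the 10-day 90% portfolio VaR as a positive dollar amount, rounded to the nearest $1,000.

σ_p = √(0.27²·1.19² + 0.73²·1.44² + 2·0.28·0.27·0.73·1.19·1.44) = 1.182%.
σ_{10d} = 1.182% × √10 = 3.738%.
z(90%) = 1.282.
VaR = 1.282 × 3.738% = 4.792%; on $15,000,000 that is $718,800.

$719,000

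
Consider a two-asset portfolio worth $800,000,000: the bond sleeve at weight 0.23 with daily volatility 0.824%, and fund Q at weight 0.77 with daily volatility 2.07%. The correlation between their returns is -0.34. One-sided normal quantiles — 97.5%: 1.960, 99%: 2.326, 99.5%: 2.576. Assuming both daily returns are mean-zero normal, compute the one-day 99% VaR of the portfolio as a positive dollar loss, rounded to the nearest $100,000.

σ_p² = 0.23²·0.824² + 0.77²·2.07² + 2·-0.34·0.23·0.77·0.824·2.07 = 2.3710 (%²).
σ_p = √2.3710 = 1.540%.
VaR = 2.326 × 1.540% = 3.582%; on $800,000,000 that is $28,656,000.

$28,700,000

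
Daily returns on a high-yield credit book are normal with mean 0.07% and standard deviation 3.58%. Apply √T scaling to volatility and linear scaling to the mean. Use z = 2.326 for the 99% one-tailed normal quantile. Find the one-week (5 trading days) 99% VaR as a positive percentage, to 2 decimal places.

σ_{5d} = 3.58% × √5 = 8.005%; μ_{5d} = 5 × 0.07% = 0.350%.
VaR = −(0.350%) + 2.326 × 8.005% = 18.270%.

18.27%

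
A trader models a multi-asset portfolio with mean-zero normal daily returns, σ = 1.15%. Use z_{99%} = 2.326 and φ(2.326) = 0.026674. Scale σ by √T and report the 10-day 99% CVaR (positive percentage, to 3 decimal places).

σ_{10d} = 1.15% × √10 = 3.637%.
ES multiplier = φ(z)/(1−α) = 0.026674/0.01 = 2.667.
ES = 3.637% × 2.667 = 9.700%.

9.700%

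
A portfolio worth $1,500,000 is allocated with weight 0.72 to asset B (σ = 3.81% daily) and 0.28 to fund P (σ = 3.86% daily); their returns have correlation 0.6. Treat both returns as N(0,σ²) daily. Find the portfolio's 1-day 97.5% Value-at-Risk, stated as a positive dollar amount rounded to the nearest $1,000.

$103,000

σ_p² = 0.72²·3.81² + 0.28²·3.86² + 2·0.6·0.72·0.28·3.81·3.86 = 12.2511 (%²).
σ_p = √12.2511 = 3.500%.
At 97.5%, z = 1.960.
VaR = 1.960 × 3.500% = 6.860%; on $1,500,000 that is $102,900.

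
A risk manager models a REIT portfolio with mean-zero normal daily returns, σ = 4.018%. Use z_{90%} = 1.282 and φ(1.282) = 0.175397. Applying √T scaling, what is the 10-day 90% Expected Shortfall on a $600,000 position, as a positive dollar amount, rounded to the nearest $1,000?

σ_{10d} = 4.018% × √10 = 12.706%.
ES multiplier = φ(z)/(1−α) = 0.175397/0.1 = 1.754.
ES = 12.706% × 1.754 = 22.286%; on $600,000: $133,716.

$134,000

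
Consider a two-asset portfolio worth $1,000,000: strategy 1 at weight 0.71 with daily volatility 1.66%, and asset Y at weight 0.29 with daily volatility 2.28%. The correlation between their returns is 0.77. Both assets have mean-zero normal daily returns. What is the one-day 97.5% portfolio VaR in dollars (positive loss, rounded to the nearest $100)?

σ_p² = 0.71²·1.66² + 0.29²·2.28² + 2·0.77·0.71·0.29·1.66·2.28 = 3.0264 (%²).
σ_p = √3.0264 = 1.740%.
At 97.5%, z = 1.960.
VaR = 1.960 × 1.740% = 3.410%; on $1,000,000 that is $34,100.

$34,100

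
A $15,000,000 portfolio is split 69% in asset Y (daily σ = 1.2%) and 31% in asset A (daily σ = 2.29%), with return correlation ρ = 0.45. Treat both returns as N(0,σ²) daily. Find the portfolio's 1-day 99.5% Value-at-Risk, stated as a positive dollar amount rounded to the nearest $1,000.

$507,000

σ_p² = 0.69²·1.2² + 0.31²·2.29² + 2·0.45·0.69·0.31·1.2·2.29 = 1.7186 (%²).
σ_p = √1.7186 = 1.311%.
At 99.5%, z = 2.576.
VaR = 2.576 × 1.311% = 3.377%; on $15,000,000 that is $506,550.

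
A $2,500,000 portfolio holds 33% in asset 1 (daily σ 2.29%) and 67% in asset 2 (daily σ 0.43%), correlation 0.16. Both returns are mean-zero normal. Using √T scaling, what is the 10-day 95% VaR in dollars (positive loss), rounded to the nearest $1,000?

$111,000

σ_p = √(0.33²·2.29² + 0.67²·0.43² + 2·0.16·0.33·0.67·2.29·0.43) = 0.851%.
σ_{10d} = 0.851% × √10 = 2.691%.
z(95%) = 1.645.
VaR = 1.645 × 2.691% = 4.427%; on $2,500,000 that is $110,675.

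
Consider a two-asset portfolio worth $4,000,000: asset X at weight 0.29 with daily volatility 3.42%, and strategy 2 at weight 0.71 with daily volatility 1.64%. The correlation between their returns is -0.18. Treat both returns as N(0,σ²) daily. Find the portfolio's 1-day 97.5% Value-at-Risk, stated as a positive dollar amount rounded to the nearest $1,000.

σ_p² = 0.29²·3.42² + 0.71²·1.64² + 2·-0.18·0.29·0.71·3.42·1.64 = 1.9237 (%²).
σ_p = √1.9237 = 1.387%.
At 97.5%, z = 1.960.
VaR = 1.960 × 1.387% = 2.719%; on $4,000,000 that is $108,760.

$109,000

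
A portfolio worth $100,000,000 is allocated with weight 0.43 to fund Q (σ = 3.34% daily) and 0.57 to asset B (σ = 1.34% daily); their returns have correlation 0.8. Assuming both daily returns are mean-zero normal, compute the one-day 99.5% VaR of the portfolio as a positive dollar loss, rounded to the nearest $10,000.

$5,400,000

σ_p² = 0.43²·3.34² + 0.57²·1.34² + 2·0.8·0.43·0.57·3.34·1.34 = 4.4012 (%²).
σ_p = √4.4012 = 2.098%.
At 99.5%, z = 2.576.
VaR = 2.576 × 2.098% = 5.404%; on $100,000,000 that is $5,404,000.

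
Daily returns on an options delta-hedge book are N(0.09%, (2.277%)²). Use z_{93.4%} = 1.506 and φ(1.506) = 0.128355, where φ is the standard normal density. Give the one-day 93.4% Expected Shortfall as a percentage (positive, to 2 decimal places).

Tail multiplier: φ(z)/(1−α) = 0.128355 / 0.066 = 1.945.
ES = −(0.09%) + 2.277% × 1.945 = 4.339%.

4.34%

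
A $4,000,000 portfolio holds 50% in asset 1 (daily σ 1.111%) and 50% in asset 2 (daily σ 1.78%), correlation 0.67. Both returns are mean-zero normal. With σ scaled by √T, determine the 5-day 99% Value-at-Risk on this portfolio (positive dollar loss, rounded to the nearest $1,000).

$276,000

σ_p = √(0.5²·1.111² + 0.5²·1.78² + 2·0.67·0.5·0.5·1.111·1.78) = 1.328%.
σ_{5d} = 1.328% × √5 = 2.969%.
z(99%) = 2.326.
VaR = 2.326 × 2.969% = 6.906%; on $4,000,000 that is $276,240.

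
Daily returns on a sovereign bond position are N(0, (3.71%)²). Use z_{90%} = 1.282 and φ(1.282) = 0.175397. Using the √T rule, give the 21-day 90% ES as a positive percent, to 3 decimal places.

29.820%

σ_{21d} = 3.71% × √21 = 17.001%.
ES multiplier = φ(z)/(1−α) = 0.175397/0.1 = 1.754.
ES = 17.001% × 1.754 = 29.820%.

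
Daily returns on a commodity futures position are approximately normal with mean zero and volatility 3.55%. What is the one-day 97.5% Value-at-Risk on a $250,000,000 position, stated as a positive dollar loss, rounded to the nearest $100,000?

At 97.5% one-sided, z = 1.960.
VaR = z·σ = 1.960 × 3.55% = 6.958%.
On $250,000,000: 0.06958 × $250,000,000 = $17,395,000.

$17,400,000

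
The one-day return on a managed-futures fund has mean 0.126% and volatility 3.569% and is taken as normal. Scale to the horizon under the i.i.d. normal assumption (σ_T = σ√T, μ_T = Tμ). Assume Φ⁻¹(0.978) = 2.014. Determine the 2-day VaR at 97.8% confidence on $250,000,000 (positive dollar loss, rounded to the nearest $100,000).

σ_{2d} = 3.569% × √2 = 5.047%; μ_{2d} = 2 × 0.126% = 0.252%.
VaR = −(0.252%) + 2.014 × 5.047% = 9.913%.
On $250,000,000: 0.09913 × $250,000,000 = $24,782,500.

$24,800,000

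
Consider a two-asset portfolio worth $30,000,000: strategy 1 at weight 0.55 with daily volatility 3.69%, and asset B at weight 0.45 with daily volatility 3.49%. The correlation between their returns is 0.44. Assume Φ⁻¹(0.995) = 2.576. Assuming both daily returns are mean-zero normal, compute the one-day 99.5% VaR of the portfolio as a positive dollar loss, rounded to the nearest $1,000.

$2,368,000

σ_p² = 0.55²·3.69² + 0.45²·3.49² + 2·0.44·0.55·0.45·3.69·3.49 = 9.3902 (%²).
σ_p = √9.3902 = 3.064%.
VaR = 2.576 × 3.064% = 7.893%; on $30,000,000 that is $2,367,900.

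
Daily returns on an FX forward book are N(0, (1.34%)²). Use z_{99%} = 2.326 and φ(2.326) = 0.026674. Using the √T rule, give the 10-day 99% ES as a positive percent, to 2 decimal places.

11.30%

σ_{10d} = 1.34% × √10 = 4.237%.
ES multiplier = φ(z)/(1−α) = 0.026674/0.01 = 2.667.
ES = 4.237% × 2.667 = 11.300%.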